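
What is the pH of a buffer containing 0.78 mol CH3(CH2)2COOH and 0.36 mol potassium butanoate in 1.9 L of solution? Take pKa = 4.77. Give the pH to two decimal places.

pH = 4.43

pH = pKa + log([A⁻]/[HA]) = 4.77 + log(0.36/0.78)
pH = 4.77 + (-0.336) = 4.43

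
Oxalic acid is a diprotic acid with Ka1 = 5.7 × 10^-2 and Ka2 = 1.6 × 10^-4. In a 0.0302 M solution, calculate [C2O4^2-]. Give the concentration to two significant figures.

1.6 × 10^-4 M

First ionization gives [H+] ≈ [HC2O4-] = 2.18 × 10^-2 M.
Second step: Ka2 = [H+][C2O4^2-]/[HC2O4-] ≈ [C2O4^2-] (since [H+] ≈ [HC2O4-]).
So [C2O4^2-] ≈ Ka2.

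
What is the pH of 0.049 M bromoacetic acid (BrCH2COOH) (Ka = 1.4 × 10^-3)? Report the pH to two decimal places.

pH = 2.12

BrCH2COOH ⇌ BrCH2COO- + H+
Ka = [H+]²/(0.049 − [H+]) = 1.4 × 10^-3
[H+] is not negligible relative to C₀; solve [H+]² + 0.0014·[H+] − 6.86e-05 = 0.
[H+] = [−0.0014 + √(0.0014² + 0.000274)]/2 = 7.61 × 10^-3 M
pH = −log[H+] = −log(7.61 × 10^-3) = 2.12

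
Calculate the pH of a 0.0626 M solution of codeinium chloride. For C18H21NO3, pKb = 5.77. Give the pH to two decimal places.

pH = 4.72

C18H22NO3+ is the conjugate acid of the weak base C18H21NO3.
Kb = 10^(−5.77) = 1.70 × 10^-6
Ka = Kw/Kb = 1.0×10^-14 / 1.70 × 10^-6 = 5.88 × 10^-9
From the ICE table, Ka = [H+]²/(0.0626 − [H+]) = 5.88 × 10^-9.
Neglecting [H+] in the denominator: [H+] = √(5.88 × 10^-9 × 0.0626) = 1.92 × 10^-5 M
pH = −log(1.92 × 10^-5) = 4.72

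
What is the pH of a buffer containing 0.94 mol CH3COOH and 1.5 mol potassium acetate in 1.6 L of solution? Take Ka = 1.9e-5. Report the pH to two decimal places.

pKa = −log(1.9 × 10^-5) = 4.721
Using pH = pKa + log([base]/[acid]) with [base]/[acid] = 1.5/0.94:
pH = 4.721 + (+0.203) = 4.92

pH = 4.92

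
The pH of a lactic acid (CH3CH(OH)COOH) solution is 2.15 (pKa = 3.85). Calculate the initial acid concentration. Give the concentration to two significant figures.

C₀ = 3.6 × 10^-1 M

[H+] = 10^(-2.15) = 7.08 × 10^-3 M = x
Ka = 10^(−3.85) = 1.41 × 10^-4
Ka = x²/(C₀ − x) ⇒ C₀ = x + x²/Ka
C₀ = 7.08 × 10^-3 + (7.08 × 10^-3)²/(1.41 × 10^-4) = 3.63 × 10^-1 M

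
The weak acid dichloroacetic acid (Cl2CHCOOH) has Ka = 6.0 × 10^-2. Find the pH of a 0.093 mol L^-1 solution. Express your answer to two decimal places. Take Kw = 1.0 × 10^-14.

pH = 1.30

Cl2CHCOOH ⇌ Cl2CHCOO- + H+
Ka = x²/(0.093 − x) = 6.0 × 10^-2
Here C₀/Ka ≈ 1.55, so the small-x approximation fails. Use the quadratic:
x = (−Ka + √(Ka² + 4·Ka·C₀))/2 = 5.05 × 10^-2 M
pH = −log[H+] = −log(5.05 × 10^-2) = 1.30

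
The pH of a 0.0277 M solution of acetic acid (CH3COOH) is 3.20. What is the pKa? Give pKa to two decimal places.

[H+] = 10^(-3.20) = 6.31 × 10^-4 M
At equilibrium [HA] = 0.0277 − 6.31 × 10^-4 = 2.71 × 10^-2 M
Ka = [H+][A-]/[HA] = (6.31 × 10^-4)² / 2.71 × 10^-2 = 1.47 × 10^-5
pKa = -log(1.47 × 10^-5) = 4.83

pKa = 4.83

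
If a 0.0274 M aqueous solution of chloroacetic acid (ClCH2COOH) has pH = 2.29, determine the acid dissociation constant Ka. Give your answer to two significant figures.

Ka = 1.2 × 10^-3

[H+] = 10^(-2.29) = 5.13 × 10^-3 M
At equilibrium [HA] = 0.0274 − 5.13 × 10^-3 = 2.23 × 10^-2 M
Ka = [H+][A-]/[HA] = (5.13 × 10^-3)² / 2.23 × 10^-2 = 1.2 × 10^-3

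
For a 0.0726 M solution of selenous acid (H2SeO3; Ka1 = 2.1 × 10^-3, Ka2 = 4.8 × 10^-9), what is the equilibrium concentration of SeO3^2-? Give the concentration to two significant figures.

4.8 × 10^-9 M

First ionization gives [H+] ≈ [HSeO3-] = 1.13 × 10^-2 M.
Second step: Ka2 = [H+][SeO3^2-]/[HSeO3-] ≈ [SeO3^2-] (since [H+] ≈ [HSeO3-]).
So [SeO3^2-] ≈ Ka2.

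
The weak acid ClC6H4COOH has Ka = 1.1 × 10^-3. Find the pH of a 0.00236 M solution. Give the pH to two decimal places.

ClC6H4COOH ⇌ ClC6H4COO- + H+
Let x = [H+] at equilibrium. Ka = x²/(0.00236 − x).
Here C₀/Ka ≈ 2.15, so the small-x approximation fails. Use the quadratic:
x = [−0.0011 + √(0.0011² + 1.04e-05)]/2 = 1.15 × 10^-3 M
pH = −log(1.15 × 10^-3) = 2.94

pH = 2.94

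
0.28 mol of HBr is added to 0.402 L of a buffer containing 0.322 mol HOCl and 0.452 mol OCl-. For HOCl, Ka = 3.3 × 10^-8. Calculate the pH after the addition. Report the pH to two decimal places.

After neutralization: n(HOCl) = 0.602 mol, n(OCl-) = 0.172 mol.
pKa = −log(3.3 × 10^-8) = 7.481
pH = pKa + log(n_OCl-/n_HOCl) = 7.481 + log(0.172/0.602) = 7.481 + (-0.544)

pH = 6.94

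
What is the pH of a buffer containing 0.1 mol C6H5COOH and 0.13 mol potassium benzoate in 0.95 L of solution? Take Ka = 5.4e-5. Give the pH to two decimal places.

pKa = −log(5.4 × 10^-5) = 4.268
Henderson–Hasselbalch: pH = pKa + log([C6H5COO-]/[C6H5COOH]) = 4.268 + log(0.13/0.1)
pH = 4.268 + (+0.114) = 4.38

pH = 4.38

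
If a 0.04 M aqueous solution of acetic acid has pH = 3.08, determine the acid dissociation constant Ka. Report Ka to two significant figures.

[H+] = 10^(-3.08) = 8.32 × 10^-4 M
At equilibrium [HA] = 0.04 − 8.32 × 10^-4 = 3.92 × 10^-2 M
Ka = [H+][A-]/[HA] = (8.32 × 10^-4)² / 3.92 × 10^-2 = 1.8 × 10^-5

Ka = 1.8 × 10^-5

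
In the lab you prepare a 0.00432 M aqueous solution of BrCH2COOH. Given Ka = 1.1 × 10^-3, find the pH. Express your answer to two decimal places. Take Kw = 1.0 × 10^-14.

pH = 2.77

BrCH2COOH ⇌ BrCH2COO- + H+
From the ICE table, Ka = x²/(0.00432 − x) = 1.1 × 10^-3.
x is not negligible relative to C₀; solve x² + 0.0011·x − 4.75e-06 = 0.
x = (−Ka + √(Ka² + 4·Ka·C₀))/2 = 1.70 × 10^-3 M
pH = −log(1.70 × 10^-3) = 2.77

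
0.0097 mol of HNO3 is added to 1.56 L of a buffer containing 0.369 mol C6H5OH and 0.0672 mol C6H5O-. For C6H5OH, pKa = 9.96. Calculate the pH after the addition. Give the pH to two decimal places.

pH = 9.14

After neutralization: n(C6H5OH) = 0.379 mol, n(C6H5O-) = 0.0575 mol.
pH = pKa + log(n_C6H5O-/n_C6H5OH) = 9.96 + log(0.0575/0.379) = 9.96 + (-0.819)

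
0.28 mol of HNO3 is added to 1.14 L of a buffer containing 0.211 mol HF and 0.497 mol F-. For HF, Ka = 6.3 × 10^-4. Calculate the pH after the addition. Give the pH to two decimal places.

pH = 2.85

After neutralization: n(HF) = 0.491 mol, n(F-) = 0.217 mol.
pKa = −log(6.3 × 10^-4) = 3.201
Henderson–Hasselbalch with mole ratio 0.217/0.491: pH = 3.201 + (-0.355)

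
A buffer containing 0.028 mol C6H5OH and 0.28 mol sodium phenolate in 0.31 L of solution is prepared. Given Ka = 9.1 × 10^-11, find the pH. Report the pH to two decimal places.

pH = 11.04

pKa = −log(9.1 × 10^-11) = 10.041
pH = pKa + log([A⁻]/[HA]) = 10.041 + log(0.28/0.028)
pH = 10.041 + (+1.000) = 11.04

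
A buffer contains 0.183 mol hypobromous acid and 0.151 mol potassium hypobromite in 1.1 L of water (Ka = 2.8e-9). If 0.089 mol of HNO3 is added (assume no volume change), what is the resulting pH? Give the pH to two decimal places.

pH = 7.91

Added H+ converts OBr- to HOBr: HOBr → 0.272 mol, OBr- → 0.062 mol.
pKa = −log(2.8 × 10^-9) = 8.553
pH = pKa + log([A⁻]/[HA]) = 8.553 + log(0.062/0.272) = 8.553 -0.642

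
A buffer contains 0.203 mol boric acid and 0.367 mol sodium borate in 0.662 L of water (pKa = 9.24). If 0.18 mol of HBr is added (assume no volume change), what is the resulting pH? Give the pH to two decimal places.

After neutralization: n(B(OH)3) = 0.383 mol, n(B(OH)4-) = 0.187 mol.
pH = pKa + log(n_B(OH)4-/n_B(OH)3) = 9.24 + log(0.187/0.383) = 9.24 + (-0.311)

pH = 8.93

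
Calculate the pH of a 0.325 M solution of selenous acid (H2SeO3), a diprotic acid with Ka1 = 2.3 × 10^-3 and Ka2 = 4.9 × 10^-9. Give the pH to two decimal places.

pH = 1.58

Since Ka1 ≫ Ka2, the first ionization dominates [H+].
Ka1 = x²/(0.325 − x) = 2.3 × 10^-3
Solving the quadratic: x = (−Ka1 + √(Ka1² + 4·Ka1·C₀))/2 = 2.62 × 10^-2 M
pH = −log(2.62 × 10^-2) = 1.58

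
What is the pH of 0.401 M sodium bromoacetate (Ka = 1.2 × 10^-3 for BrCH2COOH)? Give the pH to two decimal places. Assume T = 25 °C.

BrCH2COO- is the conjugate base of the weak acid BrCH2COOH.
Kb = Kw/Ka = 1.0×10^-14 / 1.2 × 10^-3 = 8.33 × 10^-12
Let x = [OH-] at equilibrium. Kb = x²/(0.401 − x).
Assume x ≪ 0.401: x ≈ √(8.33 × 10^-12 × 0.401) = 1.83 × 10^-6 M
pOH = −log(1.83 × 10^-6) = 5.74; pH = 14.00 − 5.74 = 8.26

pH = 8.26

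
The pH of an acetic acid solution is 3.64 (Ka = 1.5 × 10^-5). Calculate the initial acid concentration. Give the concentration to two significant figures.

C₀ = 3.7 × 10^-3 M

[H+] = 10^(-3.64) = 2.29 × 10^-4 M = x
Ka = x²/(C₀ − x) ⇒ C₀ = x + x²/Ka
C₀ = 2.29 × 10^-4 + (2.29 × 10^-4)²/(1.5 × 10^-5) = 3.73 × 10^-3 M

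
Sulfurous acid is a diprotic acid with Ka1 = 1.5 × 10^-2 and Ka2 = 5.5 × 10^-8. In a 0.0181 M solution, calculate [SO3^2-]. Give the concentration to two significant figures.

5.5 × 10^-8 M

First ionization gives [H+] ≈ [HSO3-] = 1.06 × 10^-2 M.
Second step: Ka2 = [H+][SO3^2-]/[HSO3-] ≈ [SO3^2-] (since [H+] ≈ [HSO3-]).
So [SO3^2-] ≈ Ka2.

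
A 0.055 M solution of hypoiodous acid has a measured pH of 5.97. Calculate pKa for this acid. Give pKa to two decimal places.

pKa = 10.68

[H+] = 10^(-5.97) = 1.07 × 10^-6 M
At equilibrium [HA] = 0.055 − 1.07 × 10^-6 = 5.50 × 10^-2 M
Ka = [H+][A-]/[HA] = (1.07 × 10^-6)² / 5.50 × 10^-2 = 2.08 × 10^-11
pKa = -log(2.08 × 10^-11) = 10.68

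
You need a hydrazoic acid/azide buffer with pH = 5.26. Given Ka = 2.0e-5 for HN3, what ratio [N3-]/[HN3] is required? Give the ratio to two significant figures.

ratio = 3.6

pKa = -log(2.0 × 10^-5) = 4.699
pH = pKa + log(r) ⇒ log(r) = 5.26 − 4.699 = +0.561
r = [N3-]/[HN3] = 10^(+0.561) = 3.64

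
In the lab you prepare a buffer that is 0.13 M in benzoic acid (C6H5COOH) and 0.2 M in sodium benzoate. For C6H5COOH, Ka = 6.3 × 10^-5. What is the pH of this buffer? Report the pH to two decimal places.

pH = 4.39

pKa = −log(6.3 × 10^-5) = 4.201
Henderson–Hasselbalch: pH = pKa + log([C6H5COO-]/[C6H5COOH]) = 4.201 + log(0.2/0.13)
pH = 4.201 + (+0.187) = 4.39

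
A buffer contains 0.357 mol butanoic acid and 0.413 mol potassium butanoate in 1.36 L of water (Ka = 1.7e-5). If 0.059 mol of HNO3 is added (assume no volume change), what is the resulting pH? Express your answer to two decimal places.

pH = 4.70

Added H+ converts CH3(CH2)2COO- to CH3(CH2)2COOH: CH3(CH2)2COOH → 0.416 mol, CH3(CH2)2COO- → 0.354 mol.
pKa = −log(1.7 × 10^-5) = 4.770
Henderson–Hasselbalch with mole ratio 0.354/0.416: pH = 4.770 + (-0.070)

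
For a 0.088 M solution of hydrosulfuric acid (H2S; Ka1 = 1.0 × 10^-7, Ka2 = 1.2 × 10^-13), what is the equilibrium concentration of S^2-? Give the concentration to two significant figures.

1.2 × 10^-13 M

First ionization gives [H+] ≈ [HS-] = 9.38 × 10^-5 M.
Second step: Ka2 = [H+][S^2-]/[HS-] ≈ [S^2-] (since [H+] ≈ [HS-]).
So [S^2-] ≈ Ka2.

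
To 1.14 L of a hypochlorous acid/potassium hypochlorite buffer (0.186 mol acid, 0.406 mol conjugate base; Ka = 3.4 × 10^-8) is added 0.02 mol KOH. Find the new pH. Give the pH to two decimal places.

pH = 7.88

OH- converts HOCl to OCl-: HOCl → 0.166 mol, OCl- → 0.426 mol.
pKa = −log(3.4 × 10^-8) = 7.469
Henderson–Hasselbalch with mole ratio 0.426/0.166: pH = 7.469 + (+0.409)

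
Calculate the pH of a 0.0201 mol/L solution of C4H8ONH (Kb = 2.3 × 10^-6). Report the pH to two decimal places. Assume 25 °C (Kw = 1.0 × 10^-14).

pH = 10.33

C4H8ONH + H2O ⇌ C4H8ONH2+ + OH-
From the ICE table, Kb = [OH-]²/(0.0201 − [OH-]) = 2.3 × 10^-6.
Assume [OH-] ≪ 0.0201: [OH-] ≈ √(2.3 × 10^-6 × 0.0201) = 2.15 × 10^-4 M
Check: 1.1% ionized — well under 5%, approximation valid.
pOH = −log(2.15 × 10^-4) = 3.67; pH = 14.00 − 3.67 = 10.33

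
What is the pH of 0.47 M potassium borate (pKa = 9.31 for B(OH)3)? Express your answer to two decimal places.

pH = 11.49

B(OH)4- is the conjugate base of the weak acid B(OH)3.
Ka = 10^(−9.31) = 4.90 × 10^-10
Kb = Kw/Ka = 1.0×10^-14 / 4.90 × 10^-10 = 2.04 × 10^-5
From the ICE table, Kb = [OH-]²/(0.47 − [OH-]) = 2.04 × 10^-5.
Since Kb ≪ C₀, [OH-] ≈ √(Kb·C₀) = 3.10 × 10^-3 M.
pOH = 2.51, so pH = 14.00 − pOH = 11.49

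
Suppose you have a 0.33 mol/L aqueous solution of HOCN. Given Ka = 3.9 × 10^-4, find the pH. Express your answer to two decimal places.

HOCN ⇌ OCN- + H+
From the ICE table, Ka = x²/(0.33 − x) = 3.9 × 10^-4.
Neglecting x in the denominator: x = √(3.9 × 10^-4 × 0.33) = 1.13 × 10^-2 M
pH = −log(1.13 × 10^-2) = 1.95

pH = 1.95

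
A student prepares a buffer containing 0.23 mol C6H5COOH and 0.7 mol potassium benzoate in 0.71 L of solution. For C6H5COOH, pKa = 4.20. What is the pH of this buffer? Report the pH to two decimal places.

pH = 4.68

pH = pKa + log([A⁻]/[HA]) = 4.20 + log(0.7/0.23)
pH = 4.20 + (+0.483) = 4.68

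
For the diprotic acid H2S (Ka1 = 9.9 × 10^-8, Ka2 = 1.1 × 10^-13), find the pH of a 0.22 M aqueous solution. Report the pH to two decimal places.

pH = 3.83

Ka1 ≫ Ka2, so treat the first dissociation as the only significant source of H+.
Ka1 = x²/(0.22 − x) = 9.9 × 10^-8
x ≈ √(9.9 × 10^-8 × 0.22) = 1.48 × 10^-4 M
pH = −log(1.48 × 10^-4) = 3.83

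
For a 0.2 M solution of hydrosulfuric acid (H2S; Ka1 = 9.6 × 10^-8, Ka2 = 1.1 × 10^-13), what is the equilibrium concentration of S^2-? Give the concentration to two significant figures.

First ionization gives [H+] ≈ [HS-] = 1.39 × 10^-4 M.
Second step: Ka2 = [H+][S^2-]/[HS-] ≈ [S^2-] (since [H+] ≈ [HS-]).
So [S^2-] ≈ Ka2.

1.1 × 10^-13 M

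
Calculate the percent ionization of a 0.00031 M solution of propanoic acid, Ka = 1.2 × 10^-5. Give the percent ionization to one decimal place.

CH3CH2COOH ⇌ CH3CH2COO- + H+; let x = [H+] at equilibrium.
Solve x² + 1.2e-05x − 3.72e-09 = 0 → x = 5.53 × 10^-5 M
% ionization = x/C₀ × 100% = 5.53 × 10^-5/0.00031 × 100% = 17.8%

17.8%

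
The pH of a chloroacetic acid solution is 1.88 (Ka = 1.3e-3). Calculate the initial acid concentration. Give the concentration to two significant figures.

C₀ = 1.5 × 10^-1 M

[H+] = 10^(-1.88) = 1.32 × 10^-2 M = x
Ka = x²/(C₀ − x) ⇒ C₀ = x + x²/Ka
C₀ = 1.32 × 10^-2 + (1.32 × 10^-2)²/(1.3 × 10^-3) = 1.47 × 10^-1 M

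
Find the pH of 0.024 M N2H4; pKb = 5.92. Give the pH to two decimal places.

pH = 10.23

N2H4 + H2O ⇌ N2H5+ + OH-
Kb = 10^(−5.92) = 1.20 × 10^-6
Let x = [OH-] at equilibrium. Kb = x²/(0.024 − x).
Assume x ≪ 0.024: x ≈ √(1.20 × 10^-6 × 0.024) = 1.70 × 10^-4 M
(x/C₀ = 0.71% < 5%, so the approximation holds.)
pOH = −log(1.70 × 10^-4) = 3.77; pH = 14.00 − 3.77 = 10.23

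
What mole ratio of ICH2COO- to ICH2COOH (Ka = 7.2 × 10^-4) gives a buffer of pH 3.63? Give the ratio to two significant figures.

ratio = 3.1

pKa = -log(7.2 × 10^-4) = 3.143
pH = pKa + log(r) ⇒ log(r) = 3.63 − 3.143 = +0.487
r = [ICH2COO-]/[ICH2COOH] = 10^(+0.487) = 3.07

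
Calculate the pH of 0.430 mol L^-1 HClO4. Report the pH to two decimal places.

pH = 0.37

HClO4 is a strong acid and dissociates completely, so [H+] = 0.430 M.
pH = -log(0.43) = 0.37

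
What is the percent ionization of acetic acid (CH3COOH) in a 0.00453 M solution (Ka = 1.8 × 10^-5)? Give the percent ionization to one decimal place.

6.1%

CH3COOH ⇌ CH3COO- + H+; let x = [H+] at equilibrium.
Solve x² + 1.8e-05x − 8.15e-08 = 0 → x = 2.77 × 10^-4 M
Fraction ionized = 2.77 × 10^-4 / 0.00453 = 0.0611 → 6.1%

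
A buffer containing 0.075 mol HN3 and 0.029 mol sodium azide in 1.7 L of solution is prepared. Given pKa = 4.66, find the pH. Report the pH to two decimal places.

pH = 4.25

Henderson–Hasselbalch: pH = pKa + log([N3-]/[HN3]) = 4.66 + log(0.029/0.075)
pH = 4.66 + (-0.413) = 4.25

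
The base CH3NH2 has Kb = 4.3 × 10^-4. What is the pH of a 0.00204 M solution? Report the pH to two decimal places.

pH = 10.87

CH3NH2 + H2O ⇌ CH3NH3+ + OH-
Kb = [OH-]²/(0.00204 − [OH-]) = 4.3 × 10^-4
Here C₀/Kb ≈ 4.74, so the small-[OH-] approximation fails. Use the quadratic:
[OH-] = [−0.00043 + √(0.00043² + 3.51e-06)]/2 = 7.46 × 10^-4 M
pOH = −log(7.46 × 10^-4) = 3.13; pH = 14.00 − 3.13 = 10.87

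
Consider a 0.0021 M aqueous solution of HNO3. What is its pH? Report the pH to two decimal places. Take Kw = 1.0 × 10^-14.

pH = 2.68

HNO3 is a strong acid and dissociates completely, so [H+] = 0.0021 M.
pH = -log(0.0021) = 2.68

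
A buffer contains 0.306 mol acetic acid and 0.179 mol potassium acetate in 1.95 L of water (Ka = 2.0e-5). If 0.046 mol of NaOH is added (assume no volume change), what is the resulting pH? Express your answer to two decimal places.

OH- converts CH3COOH to CH3COO-: CH3COOH → 0.26 mol, CH3COO- → 0.225 mol.
pKa = −log(2.0 × 10^-5) = 4.699
pH = pKa + log([A⁻]/[HA]) = 4.699 + log(0.225/0.26) = 4.699 -0.063

pH = 4.64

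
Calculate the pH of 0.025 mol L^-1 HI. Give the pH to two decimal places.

pH = 1.60

HI is a strong acid and dissociates completely, so [H+] = 0.025 M.
pH = -log(0.025) = 1.60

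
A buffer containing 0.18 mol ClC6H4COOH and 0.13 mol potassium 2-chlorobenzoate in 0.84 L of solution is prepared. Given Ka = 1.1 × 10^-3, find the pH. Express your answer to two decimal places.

pH = 2.82

pKa = −log(1.1 × 10^-3) = 2.959
Henderson–Hasselbalch: pH = pKa + log([ClC6H4COO-]/[ClC6H4COOH]) = 2.959 + log(0.13/0.18)
pH = 2.959 + (-0.141) = 2.82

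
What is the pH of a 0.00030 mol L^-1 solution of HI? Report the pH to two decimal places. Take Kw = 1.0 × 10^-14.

HI is a strong acid and dissociates completely, so [H+] = 0.00030 M.
pH = -log(0.0003) = 3.52

pH = 3.52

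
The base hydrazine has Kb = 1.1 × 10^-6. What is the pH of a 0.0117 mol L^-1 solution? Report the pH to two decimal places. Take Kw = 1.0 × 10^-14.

pH = 10.05

N2H4 + H2O ⇌ N2H5+ + OH-
Kb = x²/(0.0117 − x) = 1.1 × 10^-6
Assume x ≪ 0.0117: x ≈ √(1.1 × 10^-6 × 0.0117) = 1.13 × 10^-4 M
(x/C₀ = 0.97% < 5%, so the approximation holds.)
pOH = −log(1.13 × 10^-4) = 3.95; pH = 14.00 − 3.95 = 10.05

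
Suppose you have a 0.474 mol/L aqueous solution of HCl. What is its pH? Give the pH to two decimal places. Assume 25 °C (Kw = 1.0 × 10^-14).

HCl is a strong acid and dissociates completely, so [H+] = 0.474 M.
pH = -log(0.474) = 0.32

pH = 0.32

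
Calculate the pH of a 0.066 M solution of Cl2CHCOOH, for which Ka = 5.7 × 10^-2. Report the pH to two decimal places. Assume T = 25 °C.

pH = 1.41

Cl2CHCOOH ⇌ Cl2CHCOO- + H+
From the ICE table, Ka = x²/(0.066 − x) = 5.7 × 10^-2.
x is not negligible relative to C₀; solve x² + 0.057·x − 0.00376 = 0.
x = [−0.057 + √(0.057² + 0.015)]/2 = 3.91 × 10^-2 M
pH = −log[H+] = −log(3.91 × 10^-2) = 1.41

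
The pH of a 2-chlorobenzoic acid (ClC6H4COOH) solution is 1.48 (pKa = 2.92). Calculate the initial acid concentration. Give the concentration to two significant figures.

[H+] = 10^(-1.48) = 3.31 × 10^-2 M = x
Ka = 10^(−2.92) = 1.20 × 10^-3
Ka = x²/(C₀ − x) ⇒ C₀ = x + x²/Ka
C₀ = 3.31 × 10^-2 + (3.31 × 10^-2)²/(1.20 × 10^-3) = 9.46 × 10^-1 M

C₀ = 9.5 × 10^-1 M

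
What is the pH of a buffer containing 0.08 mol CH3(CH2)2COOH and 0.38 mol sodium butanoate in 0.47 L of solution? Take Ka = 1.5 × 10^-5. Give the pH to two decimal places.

pKa = −log(1.5 × 10^-5) = 4.824
pH = pKa + log([A⁻]/[HA]) = 4.824 + log(0.38/0.08)
pH = 4.824 + (+0.677) = 5.50

pH = 5.50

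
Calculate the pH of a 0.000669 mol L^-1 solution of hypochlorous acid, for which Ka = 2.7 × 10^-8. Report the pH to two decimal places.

HOCl ⇌ OCl- + H+
From the ICE table, Ka = x²/(0.000669 − x) = 2.7 × 10^-8.
Assume x ≪ 0.000669: x ≈ √(2.7 × 10^-8 × 0.000669) = 4.25 × 10^-6 M
(x/C₀ = 0.64% < 5%, so the approximation holds.)
pH = −log(4.25 × 10^-6) = 5.37

pH = 5.37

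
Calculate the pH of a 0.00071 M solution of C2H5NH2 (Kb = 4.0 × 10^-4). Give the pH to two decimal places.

pH = 10.57

C2H5NH2 + H2O ⇌ C2H5NH3+ + OH-
From the ICE table, Kb = x²/(0.00071 − x) = 4.0 × 10^-4.
x is not negligible relative to C₀; solve x² + 0.0004·x − 2.84e-07 = 0.
x = (−Kb + √(Kb² + 4·Kb·C₀))/2 = 3.69 × 10^-4 M
pOH = −log(3.69 × 10^-4) = 3.43; pH = 14.00 − 3.43 = 10.57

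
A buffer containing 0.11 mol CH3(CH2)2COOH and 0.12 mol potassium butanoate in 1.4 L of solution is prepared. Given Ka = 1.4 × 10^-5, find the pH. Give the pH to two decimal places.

pH = 4.89

pKa = −log(1.4 × 10^-5) = 4.854
Henderson–Hasselbalch: pH = pKa + log([CH3(CH2)2COO-]/[CH3(CH2)2COOH]) = 4.854 + log(0.12/0.11)
pH = 4.854 + (+0.038) = 4.89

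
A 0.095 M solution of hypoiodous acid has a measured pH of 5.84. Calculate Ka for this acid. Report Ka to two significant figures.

[H+] = 10^(-5.84) = 1.45 × 10^-6 M
At equilibrium [HA] = 0.095 − 1.45 × 10^-6 = 9.50 × 10^-2 M
Ka = [H+][A-]/[HA] = (1.45 × 10^-6)² / 9.50 × 10^-2 = 2.2 × 10^-11

Ka = 2.2 × 10^-11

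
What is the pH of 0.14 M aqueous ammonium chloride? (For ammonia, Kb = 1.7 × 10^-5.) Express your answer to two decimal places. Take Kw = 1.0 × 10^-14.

NH4+ is the conjugate acid of the weak base NH3.
Ka = Kw/Kb = 1.0×10^-14 / 1.7 × 10^-5 = 5.88 × 10^-10
Let x = [H+] at equilibrium. Ka = x²/(0.14 − x).
Assume x ≪ 0.14: x ≈ √(5.88 × 10^-10 × 0.14) = 9.07 × 10^-6 M
Check: 0.0065% ionized — well under 5%, approximation valid.
pH = −log(9.07 × 10^-6) = 5.04

pH = 5.04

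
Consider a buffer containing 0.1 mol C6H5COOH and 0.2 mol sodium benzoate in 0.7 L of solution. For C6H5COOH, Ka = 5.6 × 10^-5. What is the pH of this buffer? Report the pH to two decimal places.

pKa = −log(5.6 × 10^-5) = 4.252
Using pH = pKa + log([base]/[acid]) with [base]/[acid] = 0.2/0.1:
pH = 4.252 + (+0.301) = 4.55

pH = 4.55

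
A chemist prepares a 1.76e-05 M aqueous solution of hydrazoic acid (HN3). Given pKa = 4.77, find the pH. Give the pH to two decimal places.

pH = 4.97

HN3 ⇌ N3- + H+
Ka = 10^(−4.77) = 1.70 × 10^-5
From the ICE table, Ka = [H+]²/(1.76e-05 − [H+]) = 1.70 × 10^-5.
The 5% rule fails; solving [H+]² + Ka·[H+] − Ka·C₀ = 0 exactly:
[H+] = (−Ka + √(Ka² + 4·Ka·C₀))/2 = 1.08 × 10^-5 M
pH = −log(1.08 × 10^-5) = 4.97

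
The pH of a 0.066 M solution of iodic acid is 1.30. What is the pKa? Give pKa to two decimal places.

[H+] = 10^(-1.30) = 5.01 × 10^-2 M
At equilibrium [HA] = 0.066 − 5.01 × 10^-2 = 1.59 × 10^-2 M
Ka = [H+][A-]/[HA] = (5.01 × 10^-2)² / 1.59 × 10^-2 = 1.58 × 10^-1
pKa = -log(1.58 × 10^-1) = 0.80

pKa = 0.80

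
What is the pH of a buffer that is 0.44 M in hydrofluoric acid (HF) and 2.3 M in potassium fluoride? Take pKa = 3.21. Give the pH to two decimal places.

Using pH = pKa + log([base]/[acid]) with [base]/[acid] = 2.3/0.44:
pH = 3.21 + (+0.718) = 3.93

pH = 3.93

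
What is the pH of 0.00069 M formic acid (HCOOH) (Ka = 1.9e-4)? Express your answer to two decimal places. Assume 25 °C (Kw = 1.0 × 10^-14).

pH = 3.55

HCOOH ⇌ HCOO- + H+
Let x = [H+] at equilibrium. Ka = x²/(0.00069 − x).
The 5% rule fails; solving x² + Ka·x − Ka·C₀ = 0 exactly:
x = (−Ka + √(Ka² + 4·Ka·C₀))/2 = 2.79 × 10^-4 M
pH = −log(2.79 × 10^-4) = 3.55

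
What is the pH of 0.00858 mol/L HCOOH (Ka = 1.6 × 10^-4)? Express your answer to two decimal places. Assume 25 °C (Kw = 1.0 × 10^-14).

pH = 2.96

HCOOH ⇌ HCOO- + H+
Ka = [H+]²/(0.00858 − [H+]) = 1.6 × 10^-4
The 5% rule fails; solving [H+]² + Ka·[H+] − Ka·C₀ = 0 exactly:
[H+] = (−Ka + √(Ka² + 4·Ka·C₀))/2 = 1.09 × 10^-3 M
pH = −log[H+] = −log(1.09 × 10^-3) = 2.96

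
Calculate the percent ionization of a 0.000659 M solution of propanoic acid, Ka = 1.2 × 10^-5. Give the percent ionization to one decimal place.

CH3CH2COOH ⇌ CH3CH2COO- + H+; let x = [H+] at equilibrium.
Ka = x²/(C₀ − x); solving the quadratic gives x = 8.31 × 10^-5 M.
% ionization = x/C₀ × 100% = 8.31 × 10^-5/0.000659 × 100% = 12.6%

12.6%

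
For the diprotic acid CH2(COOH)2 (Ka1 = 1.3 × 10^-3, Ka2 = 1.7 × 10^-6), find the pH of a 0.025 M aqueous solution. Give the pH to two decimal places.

pH = 2.29

Ka1 ≫ Ka2, so treat the first dissociation as the only significant source of H+.
Ka1 = x²/(0.025 − x) = 1.3 × 10^-3
Solving the quadratic: x = (−Ka1 + √(Ka1² + 4·Ka1·C₀))/2 = 5.09 × 10^-3 M
pH = −log(5.09 × 10^-3) = 2.29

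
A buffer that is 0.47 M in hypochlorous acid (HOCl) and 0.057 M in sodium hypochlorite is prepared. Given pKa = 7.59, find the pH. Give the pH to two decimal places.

pH = 6.67

pH = pKa + log([A⁻]/[HA]) = 7.59 + log(0.057/0.47)
pH = 7.59 + (-0.916) = 6.67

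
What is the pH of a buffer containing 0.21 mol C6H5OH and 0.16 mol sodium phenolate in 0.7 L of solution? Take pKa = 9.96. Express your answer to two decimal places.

pH = pKa + log([A⁻]/[HA]) = 9.96 + log(0.16/0.21)
pH = 9.96 + (-0.118) = 9.84

pH = 9.84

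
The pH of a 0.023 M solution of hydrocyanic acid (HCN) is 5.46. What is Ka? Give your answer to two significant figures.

Ka = 5.2 × 10^-10

[H+] = 10^(-5.46) = 3.47 × 10^-6 M
At equilibrium [HA] = 0.023 − 3.47 × 10^-6 = 2.30 × 10^-2 M
Ka = [H+][A-]/[HA] = (3.47 × 10^-6)² / 2.30 × 10^-2 = 5.2 × 10^-10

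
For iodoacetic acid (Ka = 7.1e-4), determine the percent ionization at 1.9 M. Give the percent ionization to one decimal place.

1.9%

ICH2COOH ⇌ ICH2COO- + H+; let x = [H+] at equilibrium.
x ≈ √(Ka·C₀) = √(7.1 × 10^-4 × 1.9) = 3.67 × 10^-2 M
% ionization = x/C₀ × 100% = 3.67 × 10^-2/1.9 × 100% = 1.9%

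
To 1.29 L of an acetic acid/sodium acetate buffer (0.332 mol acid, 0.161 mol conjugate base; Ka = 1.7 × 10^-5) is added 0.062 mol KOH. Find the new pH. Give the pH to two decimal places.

pH = 4.69

After neutralization: n(CH3COOH) = 0.27 mol, n(CH3COO-) = 0.223 mol.
pKa = −log(1.7 × 10^-5) = 4.770
pH = pKa + log([A⁻]/[HA]) = 4.770 + log(0.223/0.27) = 4.770 -0.083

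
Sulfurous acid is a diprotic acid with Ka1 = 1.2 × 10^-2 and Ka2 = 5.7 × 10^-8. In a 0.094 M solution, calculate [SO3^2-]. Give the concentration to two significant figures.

5.7 × 10^-8 M

First ionization gives [H+] ≈ [HSO3-] = 2.81 × 10^-2 M.
Second step: Ka2 = [H+][SO3^2-]/[HSO3-] ≈ [SO3^2-] (since [H+] ≈ [HSO3-]).
So [SO3^2-] ≈ Ka2.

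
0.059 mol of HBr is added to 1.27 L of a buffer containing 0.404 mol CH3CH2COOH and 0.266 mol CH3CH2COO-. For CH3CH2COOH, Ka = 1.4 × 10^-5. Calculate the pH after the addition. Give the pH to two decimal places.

pH = 4.50

Added H+ converts CH3CH2COO- to CH3CH2COOH: CH3CH2COOH → 0.463 mol, CH3CH2COO- → 0.207 mol.
pKa = −log(1.4 × 10^-5) = 4.854
pH = pKa + log([A⁻]/[HA]) = 4.854 + log(0.207/0.463) = 4.854 -0.350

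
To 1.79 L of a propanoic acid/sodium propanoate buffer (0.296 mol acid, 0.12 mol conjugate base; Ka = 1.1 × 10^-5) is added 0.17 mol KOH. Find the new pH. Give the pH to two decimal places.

pH = 5.32

OH- converts CH3CH2COOH to CH3CH2COO-: CH3CH2COOH → 0.126 mol, CH3CH2COO- → 0.29 mol.
pKa = −log(1.1 × 10^-5) = 4.959
pH = pKa + log([A⁻]/[HA]) = 4.959 + log(0.29/0.126) = 4.959 +0.362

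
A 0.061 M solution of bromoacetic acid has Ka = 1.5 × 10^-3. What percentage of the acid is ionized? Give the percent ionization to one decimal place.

BrCH2COOH ⇌ BrCH2COO- + H+; let x = [H+] at equilibrium.
Solve x² + 0.0015x − 9.15e-05 = 0 → x = 8.84 × 10^-3 M
Fraction ionized = 8.84 × 10^-3 / 0.061 = 0.1449 → 14.5%

14.5%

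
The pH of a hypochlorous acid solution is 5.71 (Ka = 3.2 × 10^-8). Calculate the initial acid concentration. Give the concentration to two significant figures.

[H+] = 10^(-5.71) = 1.95 × 10^-6 M = x
Ka = x²/(C₀ − x) ⇒ C₀ = x + x²/Ka
C₀ = 1.95 × 10^-6 + (1.95 × 10^-6)²/(3.2 × 10^-8) = 1.21 × 10^-4 M

C₀ = 1.2 × 10^-4 M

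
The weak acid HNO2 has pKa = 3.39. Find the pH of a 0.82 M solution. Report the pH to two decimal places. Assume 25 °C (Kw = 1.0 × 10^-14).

HNO2 ⇌ NO2- + H+
Ka = 10^(−3.39) = 4.07 × 10^-4
Ka = [H+]²/(0.82 − [H+]) = 4.07 × 10^-4
Neglecting [H+] in the denominator: [H+] = √(4.07 × 10^-4 × 0.82) = 1.83 × 10^-2 M
pH = −log[H+] = −log(1.83 × 10^-2) = 1.74

pH = 1.74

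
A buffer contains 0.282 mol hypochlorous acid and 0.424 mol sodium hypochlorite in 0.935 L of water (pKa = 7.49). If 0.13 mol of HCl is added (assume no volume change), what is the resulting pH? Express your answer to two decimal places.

pH = 7.34

Added H+ converts OCl- to HOCl: HOCl → 0.412 mol, OCl- → 0.294 mol.
pH = pKa + log(n_OCl-/n_HOCl) = 7.49 + log(0.294/0.412) = 7.49 + (-0.147)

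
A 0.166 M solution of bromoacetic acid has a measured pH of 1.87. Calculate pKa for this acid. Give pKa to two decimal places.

pKa = 2.92

[H+] = 10^(-1.87) = 1.35 × 10^-2 M
At equilibrium [HA] = 0.166 − 1.35 × 10^-2 = 1.52 × 10^-1 M
Ka = [H+][A-]/[HA] = (1.35 × 10^-2)² / 1.52 × 10^-1 = 1.20 × 10^-3
pKa = -log(1.20 × 10^-3) = 2.92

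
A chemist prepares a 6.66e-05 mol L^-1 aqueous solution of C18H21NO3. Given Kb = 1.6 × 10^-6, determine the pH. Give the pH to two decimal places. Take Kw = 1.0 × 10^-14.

C18H21NO3 + H2O ⇌ C18H22NO3+ + OH-
Kb = [OH-]²/(6.66e-05 − [OH-]) = 1.6 × 10^-6
Here C₀/Kb ≈ 41.6, so the small-[OH-] approximation fails. Use the quadratic:
[OH-] = [−1.6e-06 + √(1.6e-06² + 4.26e-10)]/2 = 9.55 × 10^-6 M
pOH = −log(9.55 × 10^-6) = 5.02; pH = 14.00 − 5.02 = 8.98

pH = 8.98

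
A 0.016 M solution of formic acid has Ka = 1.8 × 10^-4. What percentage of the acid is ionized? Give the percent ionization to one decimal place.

10.1%

HCOOH ⇌ HCOO- + H+; let x = [H+] at equilibrium.
Ka = x²/(C₀ − x); solving the quadratic gives x = 1.61 × 10^-3 M.
% ionization = x/C₀ × 100% = 1.61 × 10^-3/0.016 × 100% = 10.1%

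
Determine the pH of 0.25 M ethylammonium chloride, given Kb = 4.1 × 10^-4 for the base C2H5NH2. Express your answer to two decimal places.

C2H5NH3+ is the conjugate acid of the weak base C2H5NH2.
Ka = Kw/Kb = 1.0×10^-14 / 4.1 × 10^-4 = 2.44 × 10^-11
From the ICE table, Ka = x²/(0.25 − x) = 2.44 × 10^-11.
Assume x ≪ 0.25: x ≈ √(2.44 × 10^-11 × 0.25) = 2.47 × 10^-6 M
(x/C₀ = 0.00099% < 5%, so the approximation holds.)
pH = −log(2.47 × 10^-6) = 5.61

pH = 5.61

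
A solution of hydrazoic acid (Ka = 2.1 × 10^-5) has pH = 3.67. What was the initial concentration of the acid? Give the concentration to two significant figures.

C₀ = 2.4 × 10^-3 M

[H+] = 10^(-3.67) = 2.14 × 10^-4 M = x
Ka = x²/(C₀ − x) ⇒ C₀ = x + x²/Ka
C₀ = 2.14 × 10^-4 + (2.14 × 10^-4)²/(2.1 × 10^-5) = 2.39 × 10^-3 M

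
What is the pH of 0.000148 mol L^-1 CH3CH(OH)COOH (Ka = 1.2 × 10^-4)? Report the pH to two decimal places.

pH = 4.06

CH3CH(OH)COOH ⇌ CH3CH(OH)COO- + H+
Ka = [H+]²/(0.000148 − [H+]) = 1.2 × 10^-4
[H+] is not negligible relative to C₀; solve [H+]² + 0.00012·[H+] − 1.78e-08 = 0.
[H+] = [−0.00012 + √(0.00012² + 7.1e-08)]/2 = 8.62 × 10^-5 M
pH = −log(8.62 × 10^-5) = 4.06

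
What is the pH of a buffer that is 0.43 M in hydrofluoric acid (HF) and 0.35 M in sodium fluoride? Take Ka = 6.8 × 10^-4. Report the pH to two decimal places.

pKa = −log(6.8 × 10^-4) = 3.167
pH = pKa + log([A⁻]/[HA]) = 3.167 + log(0.35/0.43)
pH = 3.167 + (-0.089) = 3.08

pH = 3.08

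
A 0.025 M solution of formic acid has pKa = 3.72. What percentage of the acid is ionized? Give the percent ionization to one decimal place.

HCOOH ⇌ HCOO- + H+; let x = [H+] at equilibrium.
Ka = 10^(−3.72) = 1.91 × 10^-4
Ka = x²/(C₀ − x); solving the quadratic gives x = 2.09 × 10^-3 M.
% ionization = x/C₀ × 100% = 2.09 × 10^-3/0.025 × 100% = 8.4%

8.4%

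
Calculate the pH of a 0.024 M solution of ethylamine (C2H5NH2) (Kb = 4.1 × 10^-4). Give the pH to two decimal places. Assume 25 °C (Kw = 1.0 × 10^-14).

pH = 11.47

C2H5NH2 + H2O ⇌ C2H5NH3+ + OH-
From the ICE table, Kb = [OH-]²/(0.024 − [OH-]) = 4.1 × 10^-4.
Here C₀/Kb ≈ 58.5, so the small-[OH-] approximation fails. Use the quadratic:
[OH-] = (−Kb + √(Kb² + 4·Kb·C₀))/2 = 2.94 × 10^-3 M
pOH = 2.53, so pH = 14.00 − pOH = 11.47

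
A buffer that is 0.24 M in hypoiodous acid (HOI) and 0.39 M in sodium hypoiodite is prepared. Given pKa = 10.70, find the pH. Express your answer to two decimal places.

pH = 10.91

pH = pKa + log([A⁻]/[HA]) = 10.70 + log(0.39/0.24)
pH = 10.70 + (+0.211) = 10.91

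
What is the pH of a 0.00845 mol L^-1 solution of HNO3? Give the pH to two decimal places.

pH = 2.07

HNO3 is a strong acid and dissociates completely, so [H+] = 0.00845 M.
pH = -log(0.00845) = 2.07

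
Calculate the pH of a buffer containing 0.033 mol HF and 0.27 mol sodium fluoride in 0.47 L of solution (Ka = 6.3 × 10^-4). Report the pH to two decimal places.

pKa = −log(6.3 × 10^-4) = 3.201
Using pH = pKa + log([base]/[acid]) with [base]/[acid] = 0.27/0.033:
pH = 3.201 + (+0.913) = 4.11

pH = 4.11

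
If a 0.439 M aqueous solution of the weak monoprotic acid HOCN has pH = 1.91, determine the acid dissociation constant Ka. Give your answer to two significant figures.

Ka = 3.5 × 10^-4

[H+] = 10^(-1.91) = 1.23 × 10^-2 M
At equilibrium [HA] = 0.439 − 1.23 × 10^-2 = 4.27 × 10^-1 M
Ka = [H+][A-]/[HA] = (1.23 × 10^-2)² / 4.27 × 10^-1 = 3.5 × 10^-4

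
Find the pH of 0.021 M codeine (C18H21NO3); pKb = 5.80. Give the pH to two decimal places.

pH = 10.26

C18H21NO3 + H2O ⇌ C18H22NO3+ + OH-
Kb = 10^(−5.80) = 1.58 × 10^-6
Kb = x²/(0.021 − x) = 1.58 × 10^-6
Since Kb ≪ C₀, x ≈ √(Kb·C₀) = 1.82 × 10^-4 M.
Check: 0.87% ionized — well under 5%, approximation valid.
pOH = 3.74, so pH = 14.00 − pOH = 10.26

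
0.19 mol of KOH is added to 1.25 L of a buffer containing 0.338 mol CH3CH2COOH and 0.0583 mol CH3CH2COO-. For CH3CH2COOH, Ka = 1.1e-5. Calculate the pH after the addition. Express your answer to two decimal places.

pH = 5.18

After neutralization: n(CH3CH2COOH) = 0.148 mol, n(CH3CH2COO-) = 0.248 mol.
pKa = −log(1.1 × 10^-5) = 4.959
pH = pKa + log(n_CH3CH2COO-/n_CH3CH2COOH) = 4.959 + log(0.248/0.148) = 4.959 + (+0.224)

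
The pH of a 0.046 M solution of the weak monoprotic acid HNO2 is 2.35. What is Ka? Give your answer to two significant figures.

[H+] = 10^(-2.35) = 4.47 × 10^-3 M
At equilibrium [HA] = 0.046 − 4.47 × 10^-3 = 4.15 × 10^-2 M
Ka = [H+][A-]/[HA] = (4.47 × 10^-3)² / 4.15 × 10^-2 = 4.8 × 10^-4

Ka = 4.8 × 10^-4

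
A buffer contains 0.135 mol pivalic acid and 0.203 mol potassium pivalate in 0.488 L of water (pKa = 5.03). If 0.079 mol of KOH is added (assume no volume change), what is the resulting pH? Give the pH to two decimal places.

OH- converts (CH3)3CCOOH to (CH3)3CCOO-: (CH3)3CCOOH → 0.056 mol, (CH3)3CCOO- → 0.282 mol.
pH = pKa + log([A⁻]/[HA]) = 5.03 + log(0.282/0.056) = 5.03 +0.702

pH = 5.73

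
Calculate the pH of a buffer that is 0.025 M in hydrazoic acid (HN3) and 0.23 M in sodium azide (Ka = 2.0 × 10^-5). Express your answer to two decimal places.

pKa = −log(2.0 × 10^-5) = 4.699
pH = pKa + log([A⁻]/[HA]) = 4.699 + log(0.23/0.025)
pH = 4.699 + (+0.964) = 5.66

pH = 5.66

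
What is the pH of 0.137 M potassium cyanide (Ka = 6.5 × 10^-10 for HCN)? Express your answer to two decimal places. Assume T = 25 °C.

pH = 11.16

CN- is the conjugate base of the weak acid HCN.
Kb = Kw/Ka = 1.0×10^-14 / 6.5 × 10^-10 = 1.54 × 10^-5
From the ICE table, Kb = [OH-]²/(0.137 − [OH-]) = 1.54 × 10^-5.
Neglecting [OH-] in the denominator: [OH-] = √(1.54 × 10^-5 × 0.137) = 1.45 × 10^-3 M
Check: 1.1% ionized — well under 5%, approximation valid.
pOH = 2.84, so pH = 14.00 − pOH = 11.16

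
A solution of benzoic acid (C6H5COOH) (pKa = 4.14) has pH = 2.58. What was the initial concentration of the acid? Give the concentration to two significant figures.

[H+] = 10^(-2.58) = 2.63 × 10^-3 M = x
Ka = 10^(−4.14) = 7.24 × 10^-5
Ka = x²/(C₀ − x) ⇒ C₀ = x + x²/Ka
C₀ = 2.63 × 10^-3 + (2.63 × 10^-3)²/(7.24 × 10^-5) = 9.82 × 10^-2 M

C₀ = 9.8 × 10^-2 M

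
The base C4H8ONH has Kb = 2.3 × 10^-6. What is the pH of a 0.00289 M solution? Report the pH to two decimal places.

pH = 9.91

C4H8ONH + H2O ⇌ C4H8ONH2+ + OH-
Let x = [OH-] at equilibrium. Kb = x²/(0.00289 − x).
Since Kb ≪ C₀, x ≈ √(Kb·C₀) = 8.15 × 10^-5 M.
(x/C₀ = 2.8% < 5%, so the approximation holds.)
pOH = −log(8.15 × 10^-5) = 4.09; pH = 14.00 − 4.09 = 9.91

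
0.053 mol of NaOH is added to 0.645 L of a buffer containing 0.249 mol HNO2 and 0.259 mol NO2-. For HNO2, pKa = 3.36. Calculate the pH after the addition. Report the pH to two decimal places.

After neutralization: n(HNO2) = 0.196 mol, n(NO2-) = 0.312 mol.
pH = pKa + log([A⁻]/[HA]) = 3.36 + log(0.312/0.196) = 3.36 +0.202

pH = 3.56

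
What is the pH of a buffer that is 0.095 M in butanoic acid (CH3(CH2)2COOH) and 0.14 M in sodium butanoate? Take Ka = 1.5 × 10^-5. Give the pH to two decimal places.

pKa = −log(1.5 × 10^-5) = 4.824
pH = pKa + log([A⁻]/[HA]) = 4.824 + log(0.14/0.095)
pH = 4.824 + (+0.168) = 4.99

pH = 4.99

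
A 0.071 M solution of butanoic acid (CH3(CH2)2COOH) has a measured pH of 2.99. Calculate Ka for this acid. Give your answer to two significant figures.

[H+] = 10^(-2.99) = 1.02 × 10^-3 M
At equilibrium [HA] = 0.071 − 1.02 × 10^-3 = 7.00 × 10^-2 M
Ka = [H+][A-]/[HA] = (1.02 × 10^-3)² / 7.00 × 10^-2 = 1.5 × 10^-5

Ka = 1.5 × 10^-5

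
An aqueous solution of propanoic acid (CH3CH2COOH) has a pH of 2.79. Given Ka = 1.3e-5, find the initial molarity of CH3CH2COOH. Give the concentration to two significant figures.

C₀ = 2.0 × 10^-1 M

[H+] = 10^(-2.79) = 1.62 × 10^-3 M = x
Ka = x²/(C₀ − x) ⇒ C₀ = x + x²/Ka
C₀ = 1.62 × 10^-3 + (1.62 × 10^-3)²/(1.3 × 10^-5) = 2.03 × 10^-1 M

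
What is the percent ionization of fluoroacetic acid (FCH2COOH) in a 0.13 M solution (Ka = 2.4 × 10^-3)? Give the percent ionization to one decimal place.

FCH2COOH ⇌ FCH2COO- + H+; let x = [H+] at equilibrium.
Solve x² + 0.0024x − 0.000312 = 0 → x = 1.65 × 10^-2 M
% ionization = x/C₀ × 100% = 1.65 × 10^-2/0.13 × 100% = 12.7%

12.7%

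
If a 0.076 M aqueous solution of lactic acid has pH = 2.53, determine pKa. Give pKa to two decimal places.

pKa = 3.92

[H+] = 10^(-2.53) = 2.95 × 10^-3 M
At equilibrium [HA] = 0.076 − 2.95 × 10^-3 = 7.31 × 10^-2 M
Ka = [H+][A-]/[HA] = (2.95 × 10^-3)² / 7.31 × 10^-2 = 1.19 × 10^-4
pKa = -log(1.19 × 10^-4) = 3.92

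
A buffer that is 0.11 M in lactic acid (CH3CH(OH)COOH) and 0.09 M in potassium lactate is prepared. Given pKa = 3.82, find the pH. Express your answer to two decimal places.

Henderson–Hasselbalch: pH = pKa + log([CH3CH(OH)COO-]/[CH3CH(OH)COOH]) = 3.82 + log(0.09/0.11)
pH = 3.82 + (-0.087) = 3.73

pH = 3.73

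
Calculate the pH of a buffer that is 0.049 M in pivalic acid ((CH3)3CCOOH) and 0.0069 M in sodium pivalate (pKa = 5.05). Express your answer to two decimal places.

pH = 4.20

Using pH = pKa + log([base]/[acid]) with [base]/[acid] = 0.0069/0.049:
pH = 5.05 + (-0.851) = 4.20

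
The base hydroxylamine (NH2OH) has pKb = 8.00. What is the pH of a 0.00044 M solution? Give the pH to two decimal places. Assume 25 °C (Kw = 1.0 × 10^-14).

pH = 8.32

NH2OH + H2O ⇌ NH3OH+ + OH-
Kb = 10^(−8.00) = 1.00 × 10^-8
Let x = [OH-] at equilibrium. Kb = x²/(0.00044 − x).
Assume x ≪ 0.00044: x ≈ √(1.00 × 10^-8 × 0.00044) = 2.10 × 10^-6 M
(x/C₀ = 0.48% < 5%, so the approximation holds.)
pOH = 5.68, so pH = 14.00 − pOH = 8.32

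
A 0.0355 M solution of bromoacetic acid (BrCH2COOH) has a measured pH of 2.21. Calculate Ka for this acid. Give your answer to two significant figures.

Ka = 1.3 × 10^-3

[H+] = 10^(-2.21) = 6.17 × 10^-3 M
At equilibrium [HA] = 0.0355 − 6.17 × 10^-3 = 2.93 × 10^-2 M
Ka = [H+][A-]/[HA] = (6.17 × 10^-3)² / 2.93 × 10^-2 = 1.3 × 10^-3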